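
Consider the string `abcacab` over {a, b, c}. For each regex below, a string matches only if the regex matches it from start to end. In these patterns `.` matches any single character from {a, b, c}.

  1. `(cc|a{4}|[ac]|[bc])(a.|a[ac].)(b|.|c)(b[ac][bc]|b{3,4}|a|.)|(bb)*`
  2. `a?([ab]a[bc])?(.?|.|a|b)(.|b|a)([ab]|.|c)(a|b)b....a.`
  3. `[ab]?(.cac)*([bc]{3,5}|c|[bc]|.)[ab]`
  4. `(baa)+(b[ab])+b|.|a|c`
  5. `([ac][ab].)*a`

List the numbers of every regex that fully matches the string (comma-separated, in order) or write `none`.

1 → no match
2 → no match
3 → match
4 → no match
5 → no match — must end with `a`

3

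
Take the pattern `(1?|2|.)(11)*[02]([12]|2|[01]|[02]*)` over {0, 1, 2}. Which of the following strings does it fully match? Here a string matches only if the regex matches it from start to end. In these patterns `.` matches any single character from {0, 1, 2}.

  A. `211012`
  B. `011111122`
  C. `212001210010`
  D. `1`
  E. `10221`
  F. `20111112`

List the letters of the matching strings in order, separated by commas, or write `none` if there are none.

B

A → no match
B → match
C → no match
D → no match
E → no match
F → no match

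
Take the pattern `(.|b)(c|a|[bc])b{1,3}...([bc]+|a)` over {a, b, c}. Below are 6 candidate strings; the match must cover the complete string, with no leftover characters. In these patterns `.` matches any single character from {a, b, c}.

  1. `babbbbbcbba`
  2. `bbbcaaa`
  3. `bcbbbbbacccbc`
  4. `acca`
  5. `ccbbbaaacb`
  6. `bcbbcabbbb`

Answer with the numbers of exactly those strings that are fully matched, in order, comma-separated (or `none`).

2, 3, 5, 6

1 → no match
2 → match
3 → match
4 → no match
5 → match
6 → match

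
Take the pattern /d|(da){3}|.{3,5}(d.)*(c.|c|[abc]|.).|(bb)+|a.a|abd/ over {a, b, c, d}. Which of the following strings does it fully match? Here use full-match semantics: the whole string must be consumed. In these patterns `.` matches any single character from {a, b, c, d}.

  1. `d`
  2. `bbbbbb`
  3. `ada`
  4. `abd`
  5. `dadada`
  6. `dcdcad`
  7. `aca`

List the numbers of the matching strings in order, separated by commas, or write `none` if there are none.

1, 2, 3, 4, 5, 6, 7

1 → match
2 → match
3 → match
4 → match
5 → match
6 → match
7 → match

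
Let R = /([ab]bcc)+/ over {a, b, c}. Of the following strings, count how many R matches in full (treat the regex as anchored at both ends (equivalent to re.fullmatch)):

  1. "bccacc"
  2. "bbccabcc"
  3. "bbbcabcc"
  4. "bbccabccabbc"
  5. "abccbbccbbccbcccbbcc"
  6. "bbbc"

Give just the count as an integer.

1. "bccacc" → no match — must end with "bcc"
2. "bbccabcc" → match
3. "bbbcabcc" → no match
4. "bbccabccabbc" → no match — must end with "bcc"
5 → no match
6. "bbbc" → no match — must end with "bcc"
Total matched: 1

1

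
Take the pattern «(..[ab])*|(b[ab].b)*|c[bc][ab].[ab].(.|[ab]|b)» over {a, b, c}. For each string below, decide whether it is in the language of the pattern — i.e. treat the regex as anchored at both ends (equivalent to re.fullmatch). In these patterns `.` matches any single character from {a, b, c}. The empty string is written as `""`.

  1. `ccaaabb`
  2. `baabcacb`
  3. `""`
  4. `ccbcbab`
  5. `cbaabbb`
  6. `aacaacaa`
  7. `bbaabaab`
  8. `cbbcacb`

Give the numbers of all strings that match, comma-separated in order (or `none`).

1 → match
2 → no match
3 → match
4 → match
5 → match
6 → no match
7 → no match
8 → match

1, 3, 4, 5, 8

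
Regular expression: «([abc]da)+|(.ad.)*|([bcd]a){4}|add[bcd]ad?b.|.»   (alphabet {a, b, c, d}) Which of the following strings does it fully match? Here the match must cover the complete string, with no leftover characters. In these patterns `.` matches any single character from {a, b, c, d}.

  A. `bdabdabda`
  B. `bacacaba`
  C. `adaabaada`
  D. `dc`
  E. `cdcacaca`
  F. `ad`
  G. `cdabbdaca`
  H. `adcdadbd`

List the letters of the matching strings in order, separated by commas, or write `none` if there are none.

A, B

A → match
B → match
C → no match
D → no match
E → no match
F → no match
G → no match
H → no match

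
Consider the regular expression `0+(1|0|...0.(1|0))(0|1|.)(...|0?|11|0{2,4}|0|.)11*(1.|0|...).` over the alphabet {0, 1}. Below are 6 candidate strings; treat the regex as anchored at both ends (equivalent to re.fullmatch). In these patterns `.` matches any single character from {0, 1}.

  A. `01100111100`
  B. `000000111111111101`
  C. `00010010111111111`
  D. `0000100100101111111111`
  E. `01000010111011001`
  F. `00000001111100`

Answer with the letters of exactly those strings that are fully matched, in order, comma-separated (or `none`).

A, B, C, D, F

A → match
B → match
C → match
D → match
E → no match
F → match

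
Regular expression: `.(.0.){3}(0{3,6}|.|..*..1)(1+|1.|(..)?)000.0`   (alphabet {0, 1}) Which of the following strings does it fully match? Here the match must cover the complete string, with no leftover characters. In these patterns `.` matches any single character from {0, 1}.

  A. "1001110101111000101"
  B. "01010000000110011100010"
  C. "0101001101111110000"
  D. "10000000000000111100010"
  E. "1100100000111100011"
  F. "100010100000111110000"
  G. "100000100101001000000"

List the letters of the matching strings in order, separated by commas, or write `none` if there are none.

A → no match — must end with "0"
B → match
C → no match
D → match
E → no match — must end with "0"
F → no match
G → no match

B, D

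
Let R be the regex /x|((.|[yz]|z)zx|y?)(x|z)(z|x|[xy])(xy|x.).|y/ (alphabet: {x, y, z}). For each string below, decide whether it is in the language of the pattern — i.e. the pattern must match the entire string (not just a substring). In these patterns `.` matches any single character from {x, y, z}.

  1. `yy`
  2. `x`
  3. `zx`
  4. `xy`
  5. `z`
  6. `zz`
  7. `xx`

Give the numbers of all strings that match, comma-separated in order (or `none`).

1 → no match
2 → match
3 → no match
4 → no match
5 → no match
6 → no match
7 → no match

2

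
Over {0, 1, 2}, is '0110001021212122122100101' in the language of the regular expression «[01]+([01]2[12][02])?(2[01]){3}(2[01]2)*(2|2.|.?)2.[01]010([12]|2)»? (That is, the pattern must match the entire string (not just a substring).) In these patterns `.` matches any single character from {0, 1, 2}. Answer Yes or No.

No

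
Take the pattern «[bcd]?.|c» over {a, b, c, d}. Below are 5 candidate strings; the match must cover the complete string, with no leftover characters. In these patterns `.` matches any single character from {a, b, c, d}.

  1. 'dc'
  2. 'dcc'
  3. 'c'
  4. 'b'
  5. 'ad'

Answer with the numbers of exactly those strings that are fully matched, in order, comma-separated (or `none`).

1, 3, 4

1 → match
2 → no match
3 → match
4 → match
5 → no match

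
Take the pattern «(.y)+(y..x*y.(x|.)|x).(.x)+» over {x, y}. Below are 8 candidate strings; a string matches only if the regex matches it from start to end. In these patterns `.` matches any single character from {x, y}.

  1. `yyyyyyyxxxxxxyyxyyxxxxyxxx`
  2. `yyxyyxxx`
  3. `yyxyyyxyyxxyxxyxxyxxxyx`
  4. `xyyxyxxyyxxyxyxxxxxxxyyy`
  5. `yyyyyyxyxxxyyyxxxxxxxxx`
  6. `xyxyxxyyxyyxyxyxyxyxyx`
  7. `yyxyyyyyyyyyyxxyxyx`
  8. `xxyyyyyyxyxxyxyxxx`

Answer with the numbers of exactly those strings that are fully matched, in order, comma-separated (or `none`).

1 → no match
2 → match
3 → match
4 → no match — must end with `x`
5 → no match
6 → no match
7 → match
8 → no match

2, 3, 7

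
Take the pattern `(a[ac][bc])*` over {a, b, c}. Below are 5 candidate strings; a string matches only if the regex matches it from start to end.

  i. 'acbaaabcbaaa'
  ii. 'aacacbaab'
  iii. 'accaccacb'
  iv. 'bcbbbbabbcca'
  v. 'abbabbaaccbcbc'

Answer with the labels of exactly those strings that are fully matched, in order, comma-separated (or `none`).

ii, iii

i → no match
ii → match
iii → match
iv → no match
v → no match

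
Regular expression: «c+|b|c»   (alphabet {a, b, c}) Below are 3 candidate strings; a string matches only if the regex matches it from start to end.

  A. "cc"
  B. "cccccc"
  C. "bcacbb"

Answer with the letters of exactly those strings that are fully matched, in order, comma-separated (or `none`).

A → match
B → match
C → no match

A, B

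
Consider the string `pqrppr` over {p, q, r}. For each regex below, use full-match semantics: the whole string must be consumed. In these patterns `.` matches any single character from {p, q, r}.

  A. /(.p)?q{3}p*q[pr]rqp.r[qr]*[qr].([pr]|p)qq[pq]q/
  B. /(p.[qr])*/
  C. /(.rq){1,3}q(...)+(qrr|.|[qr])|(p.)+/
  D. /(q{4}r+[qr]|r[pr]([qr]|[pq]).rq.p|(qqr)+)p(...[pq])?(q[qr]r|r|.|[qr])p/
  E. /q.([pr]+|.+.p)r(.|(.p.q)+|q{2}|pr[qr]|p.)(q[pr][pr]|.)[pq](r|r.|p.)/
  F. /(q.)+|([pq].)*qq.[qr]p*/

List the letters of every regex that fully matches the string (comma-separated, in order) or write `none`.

A → no match — must end with `q`
B → match
C → no match
D → no match — must end with `p`
E → no match — must start with `q`
F → no match

B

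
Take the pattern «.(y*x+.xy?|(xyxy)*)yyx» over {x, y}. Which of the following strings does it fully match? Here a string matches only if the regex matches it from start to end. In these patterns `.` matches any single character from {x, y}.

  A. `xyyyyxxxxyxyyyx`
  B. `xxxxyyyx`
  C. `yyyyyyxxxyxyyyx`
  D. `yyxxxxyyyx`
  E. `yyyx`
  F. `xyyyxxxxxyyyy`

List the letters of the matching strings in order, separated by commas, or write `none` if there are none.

A, B, C, D, E

A → match
B → match
C → match
D → match
E → match
F → no match — must end with `yyx`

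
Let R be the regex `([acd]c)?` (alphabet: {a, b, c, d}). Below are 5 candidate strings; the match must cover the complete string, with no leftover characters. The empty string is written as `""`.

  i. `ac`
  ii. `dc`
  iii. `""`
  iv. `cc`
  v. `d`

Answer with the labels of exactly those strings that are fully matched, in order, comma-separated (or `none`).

i, ii, iii, iv

i → match
ii → match
iii → match
iv → match
v → no match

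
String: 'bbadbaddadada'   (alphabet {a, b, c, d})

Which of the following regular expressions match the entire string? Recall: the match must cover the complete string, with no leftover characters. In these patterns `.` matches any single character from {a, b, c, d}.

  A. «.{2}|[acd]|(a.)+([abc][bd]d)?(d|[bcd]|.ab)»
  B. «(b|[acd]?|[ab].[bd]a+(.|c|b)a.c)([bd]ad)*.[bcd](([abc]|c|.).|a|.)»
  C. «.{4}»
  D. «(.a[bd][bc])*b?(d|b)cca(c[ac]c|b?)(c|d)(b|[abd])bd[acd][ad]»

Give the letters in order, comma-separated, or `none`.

B

A → no match
B → match
C → no match
D → no match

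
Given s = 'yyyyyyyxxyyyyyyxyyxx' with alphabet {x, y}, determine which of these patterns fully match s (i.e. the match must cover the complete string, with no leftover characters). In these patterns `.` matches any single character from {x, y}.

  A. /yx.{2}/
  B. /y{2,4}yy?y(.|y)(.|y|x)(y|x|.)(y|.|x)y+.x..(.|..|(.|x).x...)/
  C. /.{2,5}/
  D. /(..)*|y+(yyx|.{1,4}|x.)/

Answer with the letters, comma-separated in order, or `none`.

B, D

A → no match — must start with 'yx'
B → match
C → no match
D → match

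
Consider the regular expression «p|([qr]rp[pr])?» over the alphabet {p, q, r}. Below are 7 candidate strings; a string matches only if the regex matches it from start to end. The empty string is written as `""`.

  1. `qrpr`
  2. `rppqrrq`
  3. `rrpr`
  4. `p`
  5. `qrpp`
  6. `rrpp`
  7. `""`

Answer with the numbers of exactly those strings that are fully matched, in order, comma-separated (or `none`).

1 → match
2 → no match
3 → match
4 → match
5 → match
6 → match
7 → match

1, 3, 4, 5, 6, 7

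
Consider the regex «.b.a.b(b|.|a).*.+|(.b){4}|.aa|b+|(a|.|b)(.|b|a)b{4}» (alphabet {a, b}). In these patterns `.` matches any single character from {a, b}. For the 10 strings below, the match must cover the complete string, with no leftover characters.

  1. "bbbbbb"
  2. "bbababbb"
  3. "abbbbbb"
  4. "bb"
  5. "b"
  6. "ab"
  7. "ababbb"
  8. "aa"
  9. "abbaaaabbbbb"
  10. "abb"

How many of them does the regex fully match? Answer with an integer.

4

1 → match
2 → match
3 → no match
4 → match
5 → match
6 → no match
7 → no match
8 → no match
9 → no match
10 → no match
Total matched: 4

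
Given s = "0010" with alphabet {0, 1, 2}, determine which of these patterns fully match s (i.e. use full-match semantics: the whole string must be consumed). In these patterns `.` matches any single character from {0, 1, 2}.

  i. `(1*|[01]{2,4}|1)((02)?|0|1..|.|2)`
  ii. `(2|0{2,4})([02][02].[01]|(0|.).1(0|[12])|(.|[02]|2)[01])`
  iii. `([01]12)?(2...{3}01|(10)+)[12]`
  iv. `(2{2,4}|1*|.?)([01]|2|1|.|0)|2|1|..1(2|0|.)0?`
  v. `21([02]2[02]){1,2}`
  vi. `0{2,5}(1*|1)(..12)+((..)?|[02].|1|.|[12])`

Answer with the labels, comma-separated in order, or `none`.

i, ii, iv

i → match
ii → match
iii → no match
iv → match
v → no match — must start with "21"
vi → no match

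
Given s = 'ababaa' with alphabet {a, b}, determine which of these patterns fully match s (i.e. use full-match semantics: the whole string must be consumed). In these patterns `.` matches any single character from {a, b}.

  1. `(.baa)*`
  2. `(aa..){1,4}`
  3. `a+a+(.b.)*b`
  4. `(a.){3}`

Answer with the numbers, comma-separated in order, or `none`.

4

1 → no match
2 → no match — must start with 'aa'
3 → no match — must end with 'b'
4 → match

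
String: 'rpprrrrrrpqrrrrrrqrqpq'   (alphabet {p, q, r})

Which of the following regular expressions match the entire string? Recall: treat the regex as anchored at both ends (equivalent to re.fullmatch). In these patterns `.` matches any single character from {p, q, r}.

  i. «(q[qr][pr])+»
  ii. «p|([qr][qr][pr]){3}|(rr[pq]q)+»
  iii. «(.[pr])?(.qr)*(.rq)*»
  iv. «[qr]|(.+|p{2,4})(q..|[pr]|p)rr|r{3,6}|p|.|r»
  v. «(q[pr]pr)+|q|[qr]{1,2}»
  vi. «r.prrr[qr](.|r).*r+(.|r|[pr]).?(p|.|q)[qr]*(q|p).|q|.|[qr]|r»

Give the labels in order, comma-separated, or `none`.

i → no match — must start with 'q'
ii → no match
iii → no match
iv → no match
v → no match
vi → match

vi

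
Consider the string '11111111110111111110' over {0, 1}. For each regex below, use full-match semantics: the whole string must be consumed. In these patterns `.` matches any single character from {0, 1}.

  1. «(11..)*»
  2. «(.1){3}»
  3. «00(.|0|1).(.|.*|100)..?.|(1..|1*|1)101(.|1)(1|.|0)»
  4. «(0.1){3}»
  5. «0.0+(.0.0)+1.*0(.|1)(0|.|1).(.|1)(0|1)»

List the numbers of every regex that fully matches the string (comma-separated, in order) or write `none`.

1 → match
2 → no match — must end with '1'
3 → no match
4 → no match — must start with '0'
5 → no match — must start with '0'

1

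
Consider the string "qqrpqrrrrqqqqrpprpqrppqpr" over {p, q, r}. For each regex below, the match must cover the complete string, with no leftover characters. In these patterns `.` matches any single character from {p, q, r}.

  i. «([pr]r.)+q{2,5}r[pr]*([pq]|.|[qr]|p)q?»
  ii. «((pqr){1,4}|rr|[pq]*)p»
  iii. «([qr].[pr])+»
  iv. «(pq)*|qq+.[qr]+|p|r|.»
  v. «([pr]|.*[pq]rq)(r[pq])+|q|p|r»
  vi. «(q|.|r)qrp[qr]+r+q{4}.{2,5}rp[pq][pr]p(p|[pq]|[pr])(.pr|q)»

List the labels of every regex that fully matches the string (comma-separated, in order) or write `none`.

vi

i → no match
ii → no match — must end with "p"
iii → no match
iv → no match
v → no match
vi → match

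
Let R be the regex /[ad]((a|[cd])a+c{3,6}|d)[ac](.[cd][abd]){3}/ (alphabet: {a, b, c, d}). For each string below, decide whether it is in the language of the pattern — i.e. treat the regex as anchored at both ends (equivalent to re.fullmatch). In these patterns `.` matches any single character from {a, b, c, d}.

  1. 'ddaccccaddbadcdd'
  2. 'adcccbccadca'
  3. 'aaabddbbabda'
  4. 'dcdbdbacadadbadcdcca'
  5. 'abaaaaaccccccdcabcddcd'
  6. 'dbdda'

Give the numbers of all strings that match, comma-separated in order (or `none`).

1 → no match
2 → match
3 → no match
4 → no match
5 → no match
6 → no match

2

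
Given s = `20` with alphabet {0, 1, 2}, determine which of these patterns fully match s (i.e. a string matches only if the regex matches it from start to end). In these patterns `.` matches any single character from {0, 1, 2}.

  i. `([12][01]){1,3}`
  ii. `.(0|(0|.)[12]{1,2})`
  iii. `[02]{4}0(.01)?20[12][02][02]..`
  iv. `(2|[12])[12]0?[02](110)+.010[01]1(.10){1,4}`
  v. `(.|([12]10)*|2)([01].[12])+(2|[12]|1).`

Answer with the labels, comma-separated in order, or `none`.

i → match
ii → match
iii → no match
iv → no match — must end with `10`
v → no match

i, ii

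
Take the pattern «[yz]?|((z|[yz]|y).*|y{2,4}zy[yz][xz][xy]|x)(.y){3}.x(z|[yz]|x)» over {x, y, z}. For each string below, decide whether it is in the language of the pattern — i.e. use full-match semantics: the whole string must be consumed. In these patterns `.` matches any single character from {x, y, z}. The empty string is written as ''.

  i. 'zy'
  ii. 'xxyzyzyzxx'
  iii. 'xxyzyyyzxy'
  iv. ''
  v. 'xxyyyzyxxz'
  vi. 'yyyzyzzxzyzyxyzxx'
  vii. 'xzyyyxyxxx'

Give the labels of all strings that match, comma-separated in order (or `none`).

i → no match
ii → match
iii → match
iv → match
v → match
vi → match
vii → match

ii, iii, iv, v, vi, vii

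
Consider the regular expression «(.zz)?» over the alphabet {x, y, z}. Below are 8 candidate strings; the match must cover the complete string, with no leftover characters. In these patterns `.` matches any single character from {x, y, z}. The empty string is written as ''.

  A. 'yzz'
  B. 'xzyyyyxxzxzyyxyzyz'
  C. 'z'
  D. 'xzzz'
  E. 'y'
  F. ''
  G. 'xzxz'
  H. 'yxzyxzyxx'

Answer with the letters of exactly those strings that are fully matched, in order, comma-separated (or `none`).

A, F

A. 'yzz' → match
B → no match
C. 'z' → no match
D. 'xzzz' → no match
E. 'y' → no match
F. '' → match
G. 'xzxz' → no match
H. 'yxzyxzyxx' → no match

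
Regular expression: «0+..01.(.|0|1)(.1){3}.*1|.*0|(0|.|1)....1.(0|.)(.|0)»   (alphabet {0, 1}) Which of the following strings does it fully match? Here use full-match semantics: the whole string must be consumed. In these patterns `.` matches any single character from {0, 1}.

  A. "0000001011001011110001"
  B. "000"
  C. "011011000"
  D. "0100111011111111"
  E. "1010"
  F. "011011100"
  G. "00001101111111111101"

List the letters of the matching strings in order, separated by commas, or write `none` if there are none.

A, B, C, D, E, F, G

A → match
B → match
C → match
D → match
E → match
F → match
G → match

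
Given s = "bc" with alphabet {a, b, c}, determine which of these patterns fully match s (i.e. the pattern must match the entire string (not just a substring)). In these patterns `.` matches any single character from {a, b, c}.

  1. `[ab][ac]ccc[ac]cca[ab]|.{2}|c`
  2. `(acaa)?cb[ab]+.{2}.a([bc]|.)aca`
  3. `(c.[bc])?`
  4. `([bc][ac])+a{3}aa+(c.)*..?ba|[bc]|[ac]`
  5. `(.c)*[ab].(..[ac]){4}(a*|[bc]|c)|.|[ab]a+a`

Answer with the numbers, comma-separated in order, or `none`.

1 → match
2 → no match — must end with "aca"
3 → no match
4 → no match
5 → no match

1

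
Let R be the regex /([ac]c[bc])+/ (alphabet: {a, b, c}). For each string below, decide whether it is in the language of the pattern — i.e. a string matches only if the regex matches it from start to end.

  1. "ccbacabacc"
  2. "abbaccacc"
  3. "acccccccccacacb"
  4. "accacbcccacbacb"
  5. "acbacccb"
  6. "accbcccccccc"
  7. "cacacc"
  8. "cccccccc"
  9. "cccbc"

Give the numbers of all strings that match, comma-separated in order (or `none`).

1. "ccbacabacc" → no match
2. "abbaccacc" → no match
3 → no match
4 → match
5. "acbacccb" → no match
6. "accbcccccccc" → no match
7. "cacacc" → no match
8. "cccccccc" → no match
9. "cccbc" → no match

4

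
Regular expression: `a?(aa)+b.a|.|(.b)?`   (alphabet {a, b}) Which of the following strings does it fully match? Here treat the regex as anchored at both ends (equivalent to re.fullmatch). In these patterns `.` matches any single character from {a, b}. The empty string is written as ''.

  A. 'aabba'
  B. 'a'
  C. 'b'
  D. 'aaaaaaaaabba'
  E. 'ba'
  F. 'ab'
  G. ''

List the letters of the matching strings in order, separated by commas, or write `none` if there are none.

A → match
B → match
C → match
D → match
E → no match
F → match
G → match

A, B, C, D, F, G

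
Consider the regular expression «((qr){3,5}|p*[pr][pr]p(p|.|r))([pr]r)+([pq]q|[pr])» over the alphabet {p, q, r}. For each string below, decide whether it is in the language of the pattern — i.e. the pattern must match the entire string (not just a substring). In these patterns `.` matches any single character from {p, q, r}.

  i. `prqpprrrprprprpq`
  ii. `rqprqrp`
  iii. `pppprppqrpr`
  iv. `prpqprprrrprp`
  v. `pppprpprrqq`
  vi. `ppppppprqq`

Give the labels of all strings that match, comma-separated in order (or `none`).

i → no match
ii → no match
iii → no match
iv → match
v → match
vi → match

iv, v, vi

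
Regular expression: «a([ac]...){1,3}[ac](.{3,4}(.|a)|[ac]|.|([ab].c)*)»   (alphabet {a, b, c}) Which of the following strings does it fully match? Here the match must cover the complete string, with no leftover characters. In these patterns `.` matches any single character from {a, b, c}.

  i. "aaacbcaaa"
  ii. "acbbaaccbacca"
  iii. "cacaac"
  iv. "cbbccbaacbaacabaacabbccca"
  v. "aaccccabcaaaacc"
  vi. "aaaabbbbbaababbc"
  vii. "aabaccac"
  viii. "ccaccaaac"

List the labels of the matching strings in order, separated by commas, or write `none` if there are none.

i → no match
ii → no match
iii → no match — must start with "a"
iv → no match — must start with "a"
v → match
vi → no match
vii → no match
viii → no match — must start with "a"

v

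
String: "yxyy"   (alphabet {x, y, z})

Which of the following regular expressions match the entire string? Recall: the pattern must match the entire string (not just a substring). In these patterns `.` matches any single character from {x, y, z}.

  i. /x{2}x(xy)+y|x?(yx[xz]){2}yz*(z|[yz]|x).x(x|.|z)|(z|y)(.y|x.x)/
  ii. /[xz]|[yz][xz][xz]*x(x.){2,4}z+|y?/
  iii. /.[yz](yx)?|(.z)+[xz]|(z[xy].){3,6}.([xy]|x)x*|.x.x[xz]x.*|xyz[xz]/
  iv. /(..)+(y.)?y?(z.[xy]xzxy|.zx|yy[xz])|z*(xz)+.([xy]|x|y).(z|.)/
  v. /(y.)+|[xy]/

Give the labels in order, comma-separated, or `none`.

v

i → no match
ii → no match
iii → no match
iv → no match
v → match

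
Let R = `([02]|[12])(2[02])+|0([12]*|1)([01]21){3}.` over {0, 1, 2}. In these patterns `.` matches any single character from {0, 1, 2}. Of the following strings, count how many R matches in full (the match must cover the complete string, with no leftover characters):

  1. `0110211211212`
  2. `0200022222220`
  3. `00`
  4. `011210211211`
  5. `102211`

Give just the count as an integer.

1 → match
2 → no match
3 → no match
4 → match
5 → no match
Total matched: 2

2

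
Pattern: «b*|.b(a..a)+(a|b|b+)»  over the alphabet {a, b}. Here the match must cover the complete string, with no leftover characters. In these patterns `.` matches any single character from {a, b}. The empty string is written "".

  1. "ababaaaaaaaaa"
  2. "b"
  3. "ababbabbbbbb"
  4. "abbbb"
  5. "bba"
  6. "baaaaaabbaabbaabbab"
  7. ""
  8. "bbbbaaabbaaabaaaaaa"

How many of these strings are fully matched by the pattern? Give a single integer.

3

1 → no match
2 → match
3 → match
4 → no match
5 → no match
6 → no match
7 → match
8 → no match
Total matched: 3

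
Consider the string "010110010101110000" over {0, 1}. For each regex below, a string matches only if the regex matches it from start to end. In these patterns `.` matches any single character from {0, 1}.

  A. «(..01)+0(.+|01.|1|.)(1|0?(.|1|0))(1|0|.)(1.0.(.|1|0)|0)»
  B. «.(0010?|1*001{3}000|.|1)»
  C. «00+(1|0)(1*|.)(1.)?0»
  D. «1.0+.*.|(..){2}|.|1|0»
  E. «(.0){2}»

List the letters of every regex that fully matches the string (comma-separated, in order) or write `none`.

A → match
B → no match
C → no match — must start with "00"
D → no match
E → no match

A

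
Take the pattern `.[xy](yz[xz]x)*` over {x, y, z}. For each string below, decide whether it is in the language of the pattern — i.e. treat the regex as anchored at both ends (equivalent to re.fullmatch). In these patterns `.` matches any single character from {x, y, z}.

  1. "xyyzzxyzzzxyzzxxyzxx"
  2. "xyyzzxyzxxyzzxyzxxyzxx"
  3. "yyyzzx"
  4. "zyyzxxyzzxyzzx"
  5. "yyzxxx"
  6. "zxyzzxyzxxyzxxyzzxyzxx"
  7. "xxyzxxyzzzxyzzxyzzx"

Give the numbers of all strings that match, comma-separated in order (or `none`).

1 → no match
2 → match
3 → match
4 → match
5 → no match
6 → match
7 → no match

2, 3, 4, 6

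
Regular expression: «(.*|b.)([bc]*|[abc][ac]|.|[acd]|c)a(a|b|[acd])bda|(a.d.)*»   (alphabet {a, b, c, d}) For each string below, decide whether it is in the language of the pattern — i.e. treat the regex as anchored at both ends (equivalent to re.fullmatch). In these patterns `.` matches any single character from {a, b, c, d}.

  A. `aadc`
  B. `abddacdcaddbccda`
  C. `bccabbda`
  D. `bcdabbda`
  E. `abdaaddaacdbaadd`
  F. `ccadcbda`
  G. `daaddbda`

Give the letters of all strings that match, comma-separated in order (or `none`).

A, C, D, E

A → match
B → no match
C → match
D → match
E → match
F → no match
G → no match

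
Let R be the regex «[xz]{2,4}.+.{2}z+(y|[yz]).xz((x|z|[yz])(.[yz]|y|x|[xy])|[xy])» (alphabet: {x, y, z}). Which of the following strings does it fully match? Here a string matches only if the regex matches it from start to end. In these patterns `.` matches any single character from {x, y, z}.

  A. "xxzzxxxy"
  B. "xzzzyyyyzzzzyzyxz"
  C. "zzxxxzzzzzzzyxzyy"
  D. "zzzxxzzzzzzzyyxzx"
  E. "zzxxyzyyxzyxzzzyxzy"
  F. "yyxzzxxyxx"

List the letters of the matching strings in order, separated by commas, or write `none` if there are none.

C, D, E

A → no match
B → no match
C → match
D → match
E → match
F → no match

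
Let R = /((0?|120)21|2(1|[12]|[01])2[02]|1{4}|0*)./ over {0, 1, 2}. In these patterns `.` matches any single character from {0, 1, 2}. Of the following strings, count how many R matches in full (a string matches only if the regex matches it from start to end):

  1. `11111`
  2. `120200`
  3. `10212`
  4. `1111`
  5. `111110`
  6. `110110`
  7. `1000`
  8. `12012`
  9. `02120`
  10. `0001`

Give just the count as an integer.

1 → match
2 → no match
3 → no match
4 → no match
5 → no match
6 → no match
7 → no match
8 → no match
9 → no match
10 → match
Total matched: 2

2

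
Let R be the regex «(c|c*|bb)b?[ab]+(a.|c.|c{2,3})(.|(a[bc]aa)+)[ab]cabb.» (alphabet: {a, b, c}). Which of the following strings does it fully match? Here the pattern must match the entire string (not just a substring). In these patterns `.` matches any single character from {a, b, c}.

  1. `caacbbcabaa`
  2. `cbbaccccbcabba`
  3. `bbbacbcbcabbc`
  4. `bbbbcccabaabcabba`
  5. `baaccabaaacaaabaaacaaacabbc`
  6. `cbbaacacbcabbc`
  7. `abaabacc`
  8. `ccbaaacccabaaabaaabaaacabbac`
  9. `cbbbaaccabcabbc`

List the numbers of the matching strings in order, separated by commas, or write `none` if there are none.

2, 3, 4, 5, 6, 9

1 → no match
2 → match
3 → match
4 → match
5 → match
6 → match
7 → no match
8 → no match
9 → match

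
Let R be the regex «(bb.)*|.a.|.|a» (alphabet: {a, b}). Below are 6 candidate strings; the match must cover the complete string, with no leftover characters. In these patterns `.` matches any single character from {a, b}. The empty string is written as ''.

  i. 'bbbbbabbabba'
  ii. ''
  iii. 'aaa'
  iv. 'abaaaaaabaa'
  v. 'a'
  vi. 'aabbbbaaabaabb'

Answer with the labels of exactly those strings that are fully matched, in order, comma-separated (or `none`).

i → match
ii → match
iii → match
iv → no match
v → match
vi → no match

i, ii, iii, v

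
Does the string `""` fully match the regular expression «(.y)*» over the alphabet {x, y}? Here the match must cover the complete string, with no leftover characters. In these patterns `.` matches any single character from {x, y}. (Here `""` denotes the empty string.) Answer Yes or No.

Yes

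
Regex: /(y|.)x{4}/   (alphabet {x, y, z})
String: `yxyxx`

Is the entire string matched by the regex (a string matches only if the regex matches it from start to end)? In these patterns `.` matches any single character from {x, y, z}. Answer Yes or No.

No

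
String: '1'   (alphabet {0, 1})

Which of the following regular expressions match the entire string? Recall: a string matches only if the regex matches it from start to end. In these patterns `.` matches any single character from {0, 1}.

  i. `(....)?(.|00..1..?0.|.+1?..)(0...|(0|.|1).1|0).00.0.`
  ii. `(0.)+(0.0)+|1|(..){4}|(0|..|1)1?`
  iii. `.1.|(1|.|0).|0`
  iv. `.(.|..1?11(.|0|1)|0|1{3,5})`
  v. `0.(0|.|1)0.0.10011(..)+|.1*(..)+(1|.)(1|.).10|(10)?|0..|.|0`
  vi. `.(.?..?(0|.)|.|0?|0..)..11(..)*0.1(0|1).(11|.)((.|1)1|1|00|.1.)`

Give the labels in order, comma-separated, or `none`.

i → no match
ii → match
iii → no match
iv → no match
v → match
vi → no match

ii, v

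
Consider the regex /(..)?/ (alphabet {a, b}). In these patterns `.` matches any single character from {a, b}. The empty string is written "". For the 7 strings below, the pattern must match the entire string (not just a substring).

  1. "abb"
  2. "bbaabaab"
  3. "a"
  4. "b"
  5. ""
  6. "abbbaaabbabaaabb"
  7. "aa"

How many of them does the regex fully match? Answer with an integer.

1 → no match
2 → no match
3 → no match
4 → no match
5 → match
6 → no match
7 → match
Total matched: 2

2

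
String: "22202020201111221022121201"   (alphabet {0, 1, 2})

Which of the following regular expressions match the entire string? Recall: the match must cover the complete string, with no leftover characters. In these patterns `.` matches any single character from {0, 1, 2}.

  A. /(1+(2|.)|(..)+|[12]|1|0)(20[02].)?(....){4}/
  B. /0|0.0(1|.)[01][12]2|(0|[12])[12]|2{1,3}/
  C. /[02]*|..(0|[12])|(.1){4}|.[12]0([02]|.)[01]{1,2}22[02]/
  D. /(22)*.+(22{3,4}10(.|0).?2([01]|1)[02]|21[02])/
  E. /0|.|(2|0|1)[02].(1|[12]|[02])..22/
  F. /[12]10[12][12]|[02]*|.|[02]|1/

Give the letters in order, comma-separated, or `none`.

A → match
B → no match
C → no match
D → no match
E → no match
F → no match

A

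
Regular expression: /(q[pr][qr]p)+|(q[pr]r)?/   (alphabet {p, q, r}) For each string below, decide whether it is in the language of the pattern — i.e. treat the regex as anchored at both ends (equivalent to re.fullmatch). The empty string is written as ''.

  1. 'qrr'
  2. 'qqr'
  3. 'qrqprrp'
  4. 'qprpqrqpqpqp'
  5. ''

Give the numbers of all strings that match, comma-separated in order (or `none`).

1. 'qrr' → match
2. 'qqr' → no match
3. 'qrqprrp' → no match
4. 'qprpqrqpqpqp' → match
5. '' → match

1, 4, 5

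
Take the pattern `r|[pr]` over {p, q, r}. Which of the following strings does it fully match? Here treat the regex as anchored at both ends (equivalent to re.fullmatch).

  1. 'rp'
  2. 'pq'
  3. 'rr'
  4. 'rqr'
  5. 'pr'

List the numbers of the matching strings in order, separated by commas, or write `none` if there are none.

1. 'rp' → no match
2. 'pq' → no match
3. 'rr' → no match
4. 'rqr' → no match
5. 'pr' → no match

none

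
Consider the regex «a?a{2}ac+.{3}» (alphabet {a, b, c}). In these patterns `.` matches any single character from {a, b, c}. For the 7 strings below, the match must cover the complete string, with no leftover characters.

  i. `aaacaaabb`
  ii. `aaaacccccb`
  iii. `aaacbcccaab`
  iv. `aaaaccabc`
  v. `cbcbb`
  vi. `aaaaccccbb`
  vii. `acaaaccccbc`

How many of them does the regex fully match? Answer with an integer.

i. `aaacaaabb` → no match
ii. `aaaacccccb` → match
iii. `aaacbcccaab` → no match
iv. `aaaaccabc` → match
v. `cbcbb` → no match
vi. `aaaaccccbb` → match
vii. `acaaaccccbc` → no match
Total matched: 3

3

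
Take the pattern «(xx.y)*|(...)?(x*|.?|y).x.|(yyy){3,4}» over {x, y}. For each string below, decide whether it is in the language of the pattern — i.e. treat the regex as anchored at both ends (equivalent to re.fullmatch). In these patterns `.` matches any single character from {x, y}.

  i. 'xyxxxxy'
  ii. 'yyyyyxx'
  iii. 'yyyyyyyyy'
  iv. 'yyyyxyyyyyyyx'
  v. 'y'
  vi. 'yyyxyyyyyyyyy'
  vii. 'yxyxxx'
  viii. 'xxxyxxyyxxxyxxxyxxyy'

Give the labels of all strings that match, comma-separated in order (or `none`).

i, ii, iii, vii, viii

i → match
ii → match
iii → match
iv → no match
v → no match
vi → no match
vii → match
viii → match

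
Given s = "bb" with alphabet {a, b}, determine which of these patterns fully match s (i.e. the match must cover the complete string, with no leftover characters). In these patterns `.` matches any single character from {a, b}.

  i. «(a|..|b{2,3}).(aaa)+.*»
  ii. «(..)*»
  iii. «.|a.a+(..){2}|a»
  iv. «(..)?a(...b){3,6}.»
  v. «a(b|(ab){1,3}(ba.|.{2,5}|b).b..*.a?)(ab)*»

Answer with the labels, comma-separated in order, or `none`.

i → no match
ii → match
iii → no match
iv → no match
v → no match — must start with "a"

ii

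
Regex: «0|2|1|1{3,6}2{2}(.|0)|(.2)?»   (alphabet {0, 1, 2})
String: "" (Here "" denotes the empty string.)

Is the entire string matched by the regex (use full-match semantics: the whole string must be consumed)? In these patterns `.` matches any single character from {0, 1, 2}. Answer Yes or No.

Yes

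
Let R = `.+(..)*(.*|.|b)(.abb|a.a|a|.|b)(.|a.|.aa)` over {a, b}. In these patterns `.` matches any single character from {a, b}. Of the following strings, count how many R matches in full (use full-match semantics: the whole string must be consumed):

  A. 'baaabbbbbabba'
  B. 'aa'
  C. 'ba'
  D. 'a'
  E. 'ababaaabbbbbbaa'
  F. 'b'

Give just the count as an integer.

A → match
B → no match
C → no match
D → no match
E → match
F → no match
Total matched: 2

2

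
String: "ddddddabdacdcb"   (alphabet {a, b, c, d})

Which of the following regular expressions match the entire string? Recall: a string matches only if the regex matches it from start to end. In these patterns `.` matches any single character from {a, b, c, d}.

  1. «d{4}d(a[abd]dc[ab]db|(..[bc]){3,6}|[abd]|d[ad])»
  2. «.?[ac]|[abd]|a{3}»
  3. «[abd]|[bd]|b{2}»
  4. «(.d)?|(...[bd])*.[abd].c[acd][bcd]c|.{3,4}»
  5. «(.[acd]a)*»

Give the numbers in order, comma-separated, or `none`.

1 → match
2 → no match
3 → no match
4 → no match
5 → no match

1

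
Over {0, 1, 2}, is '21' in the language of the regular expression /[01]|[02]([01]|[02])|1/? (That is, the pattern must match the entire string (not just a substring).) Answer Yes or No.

Yes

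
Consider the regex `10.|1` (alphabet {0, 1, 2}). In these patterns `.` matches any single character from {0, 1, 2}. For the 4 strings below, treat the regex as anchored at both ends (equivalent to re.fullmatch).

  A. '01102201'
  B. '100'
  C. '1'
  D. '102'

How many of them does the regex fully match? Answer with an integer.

A → no match
B → match
C → match
D → match
Total matched: 3

3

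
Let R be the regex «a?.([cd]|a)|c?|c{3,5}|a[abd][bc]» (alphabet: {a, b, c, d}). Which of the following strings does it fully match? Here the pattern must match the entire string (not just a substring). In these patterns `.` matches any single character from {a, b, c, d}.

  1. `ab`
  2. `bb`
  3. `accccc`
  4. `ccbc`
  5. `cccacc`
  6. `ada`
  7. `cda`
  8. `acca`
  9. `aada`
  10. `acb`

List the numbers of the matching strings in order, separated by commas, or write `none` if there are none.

6

1 → no match
2 → no match
3 → no match
4 → no match
5 → no match
6 → match
7 → no match
8 → no match
9 → no match
10 → no match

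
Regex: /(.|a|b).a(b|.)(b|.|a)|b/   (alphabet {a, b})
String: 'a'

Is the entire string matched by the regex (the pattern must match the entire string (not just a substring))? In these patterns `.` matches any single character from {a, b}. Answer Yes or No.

No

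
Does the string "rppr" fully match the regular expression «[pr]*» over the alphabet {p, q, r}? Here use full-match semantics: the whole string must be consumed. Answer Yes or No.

Yes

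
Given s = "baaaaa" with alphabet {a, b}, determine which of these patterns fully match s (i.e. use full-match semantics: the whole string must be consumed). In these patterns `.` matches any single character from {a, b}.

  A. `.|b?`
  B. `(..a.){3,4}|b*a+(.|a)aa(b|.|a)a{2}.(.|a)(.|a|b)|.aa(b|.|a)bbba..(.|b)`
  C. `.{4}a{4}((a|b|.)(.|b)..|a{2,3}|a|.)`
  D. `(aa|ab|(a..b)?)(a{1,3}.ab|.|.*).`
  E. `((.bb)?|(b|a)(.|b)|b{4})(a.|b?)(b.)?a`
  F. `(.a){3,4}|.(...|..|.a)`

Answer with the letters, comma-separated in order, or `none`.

A → no match
B → no match
C → no match
D → match
E → no match
F → match

D, F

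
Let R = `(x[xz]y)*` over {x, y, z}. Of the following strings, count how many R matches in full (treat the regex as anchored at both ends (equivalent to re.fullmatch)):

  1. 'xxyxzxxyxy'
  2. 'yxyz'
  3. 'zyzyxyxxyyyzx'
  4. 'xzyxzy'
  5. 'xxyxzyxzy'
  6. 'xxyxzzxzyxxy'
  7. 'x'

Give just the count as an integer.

2

1 → no match
2 → no match
3 → no match
4 → match
5 → match
6 → no match
7 → no match
Total matched: 2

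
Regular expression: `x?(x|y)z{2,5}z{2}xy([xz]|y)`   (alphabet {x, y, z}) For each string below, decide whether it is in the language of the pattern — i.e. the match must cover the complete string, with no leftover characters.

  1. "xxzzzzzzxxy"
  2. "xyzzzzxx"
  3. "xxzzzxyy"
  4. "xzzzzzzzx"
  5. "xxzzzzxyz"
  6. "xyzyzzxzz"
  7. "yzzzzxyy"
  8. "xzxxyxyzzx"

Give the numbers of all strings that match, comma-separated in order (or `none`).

1 → no match
2 → no match
3 → no match
4 → no match
5 → match
6 → no match
7 → match
8 → no match

5, 7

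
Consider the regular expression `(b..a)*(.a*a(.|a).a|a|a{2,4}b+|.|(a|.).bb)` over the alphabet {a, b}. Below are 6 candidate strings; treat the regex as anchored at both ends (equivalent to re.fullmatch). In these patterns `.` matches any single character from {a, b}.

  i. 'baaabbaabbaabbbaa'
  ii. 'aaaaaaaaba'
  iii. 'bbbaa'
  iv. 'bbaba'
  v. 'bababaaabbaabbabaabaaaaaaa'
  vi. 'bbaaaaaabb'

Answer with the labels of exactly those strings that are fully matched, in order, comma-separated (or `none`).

i, ii, iii, vi

i → match
ii → match
iii → match
iv → no match
v → no match
vi → match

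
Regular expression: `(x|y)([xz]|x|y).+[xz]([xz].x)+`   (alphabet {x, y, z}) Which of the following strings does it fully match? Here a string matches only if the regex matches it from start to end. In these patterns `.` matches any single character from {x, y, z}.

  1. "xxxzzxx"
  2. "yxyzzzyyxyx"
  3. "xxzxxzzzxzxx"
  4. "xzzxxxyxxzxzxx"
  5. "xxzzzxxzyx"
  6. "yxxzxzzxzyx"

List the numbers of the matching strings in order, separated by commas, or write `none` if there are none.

1, 3, 4, 5, 6

1. "xxxzzxx" → match
2. "yxyzzzyyxyx" → no match
3. "xxzxxzzzxzxx" → match
4 → match
5. "xxzzzxxzyx" → match
6. "yxxzxzzxzyx" → match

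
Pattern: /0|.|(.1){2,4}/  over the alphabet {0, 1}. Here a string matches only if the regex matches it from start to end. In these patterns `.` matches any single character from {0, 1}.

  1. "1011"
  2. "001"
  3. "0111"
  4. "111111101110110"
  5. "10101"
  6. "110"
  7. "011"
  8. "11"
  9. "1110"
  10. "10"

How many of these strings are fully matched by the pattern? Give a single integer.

1 → no match
2 → no match
3 → match
4 → no match
5 → no match
6 → no match
7 → no match
8 → no match
9 → no match
10 → no match
Total matched: 1

1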